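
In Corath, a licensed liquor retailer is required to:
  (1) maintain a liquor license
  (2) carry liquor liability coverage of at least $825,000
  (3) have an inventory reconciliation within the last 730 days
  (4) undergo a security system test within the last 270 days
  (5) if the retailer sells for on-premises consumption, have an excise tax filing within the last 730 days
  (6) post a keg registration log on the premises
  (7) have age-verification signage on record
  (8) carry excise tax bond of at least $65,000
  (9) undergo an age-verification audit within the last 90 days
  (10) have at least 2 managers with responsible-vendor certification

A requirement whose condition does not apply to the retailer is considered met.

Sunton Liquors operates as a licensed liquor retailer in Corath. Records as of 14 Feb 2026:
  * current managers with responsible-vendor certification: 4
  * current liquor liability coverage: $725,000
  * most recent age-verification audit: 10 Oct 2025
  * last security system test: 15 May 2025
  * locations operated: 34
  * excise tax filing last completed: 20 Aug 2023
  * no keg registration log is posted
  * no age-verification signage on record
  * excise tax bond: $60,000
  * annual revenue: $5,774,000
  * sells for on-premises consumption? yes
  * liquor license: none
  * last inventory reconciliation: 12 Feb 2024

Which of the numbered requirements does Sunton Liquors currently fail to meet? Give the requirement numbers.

1, 2, 3, 4, 5, 6, 7, 8, 9

1. liquor license absent → not met
2. liquor liability coverage $725,000 < $825,000 → not met
3. inventory reconciliation 733 days ago vs limit 730 → not met
4. security system test 275 days ago vs limit 270 → not met
5. condition 'sells for on-premises consumption' holds; excise tax filing 909 days ago vs limit 730 → not met
6. keg registration log absent → not met
7. age-verification signage absent → not met
8. excise tax bond $60,000 < $65,000 → not met
9. age-verification audit 127 days ago vs limit 90 → not met
10. managers with responsible-vendor certification 4 ≥ 2 → met
Not met: 1, 2, 3, 4, 5, 6, 7, 8, 9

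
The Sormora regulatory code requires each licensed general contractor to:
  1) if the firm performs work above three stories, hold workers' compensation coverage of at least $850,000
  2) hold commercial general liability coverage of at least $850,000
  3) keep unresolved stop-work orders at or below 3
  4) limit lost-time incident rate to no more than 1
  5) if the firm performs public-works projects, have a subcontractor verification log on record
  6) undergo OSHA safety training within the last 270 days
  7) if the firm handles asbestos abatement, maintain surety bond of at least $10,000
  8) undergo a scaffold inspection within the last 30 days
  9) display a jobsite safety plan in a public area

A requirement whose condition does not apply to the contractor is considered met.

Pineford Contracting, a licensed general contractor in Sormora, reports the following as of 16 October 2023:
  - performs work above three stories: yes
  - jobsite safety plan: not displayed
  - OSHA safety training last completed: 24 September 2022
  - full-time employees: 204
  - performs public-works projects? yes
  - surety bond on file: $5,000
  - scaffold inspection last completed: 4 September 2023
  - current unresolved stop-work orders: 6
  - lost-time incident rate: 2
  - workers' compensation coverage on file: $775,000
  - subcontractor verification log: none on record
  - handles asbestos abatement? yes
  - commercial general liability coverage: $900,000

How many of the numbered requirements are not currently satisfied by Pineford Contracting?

1. condition 'performs work above three stories' holds; workers' compensation coverage $775,000 < $850,000 → not met
2. commercial general liability coverage $900,000 ≥ $850,000 → met
3. unresolved stop-work orders 6 > 3 → not met
4. lost-time incident rate 2 > 1 → not met
5. condition 'performs public-works projects' holds; subcontractor verification log absent → not met
6. OSHA safety training 387 days ago vs limit 270 → not met
7. condition 'handles asbestos abatement' holds; surety bond $5,000 < $10,000 → not met
8. scaffold inspection 42 days ago vs limit 30 → not met
9. jobsite safety plan absent → not met
Not met: 8 of 9

8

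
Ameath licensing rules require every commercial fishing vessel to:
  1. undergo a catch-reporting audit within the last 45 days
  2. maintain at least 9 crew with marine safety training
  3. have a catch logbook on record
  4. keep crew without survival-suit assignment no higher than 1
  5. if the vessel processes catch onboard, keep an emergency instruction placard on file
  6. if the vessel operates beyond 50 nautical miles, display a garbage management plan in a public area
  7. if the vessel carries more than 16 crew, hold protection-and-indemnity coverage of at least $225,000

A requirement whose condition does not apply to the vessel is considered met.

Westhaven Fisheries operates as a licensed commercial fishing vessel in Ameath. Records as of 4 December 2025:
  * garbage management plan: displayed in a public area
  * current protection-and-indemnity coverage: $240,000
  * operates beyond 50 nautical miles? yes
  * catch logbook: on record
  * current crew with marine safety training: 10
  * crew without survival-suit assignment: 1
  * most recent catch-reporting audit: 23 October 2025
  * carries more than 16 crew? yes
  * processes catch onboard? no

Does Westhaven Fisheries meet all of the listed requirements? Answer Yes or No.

1. catch-reporting audit 42 days ago vs limit 45 → met
2. crew with marine safety training 10 ≥ 9 → met
3. catch logbook present → met
4. crew without survival-suit assignment 1 ≤ 1 → met
5. condition 'processes catch onboard' does not hold → requirement n/a → met
6. condition 'operates beyond 50 nautical miles' holds; garbage management plan present → met
7. condition 'carries more than 16 crew' holds; protection-and-indemnity coverage $240,000 ≥ $225,000 → met
All met.

Yes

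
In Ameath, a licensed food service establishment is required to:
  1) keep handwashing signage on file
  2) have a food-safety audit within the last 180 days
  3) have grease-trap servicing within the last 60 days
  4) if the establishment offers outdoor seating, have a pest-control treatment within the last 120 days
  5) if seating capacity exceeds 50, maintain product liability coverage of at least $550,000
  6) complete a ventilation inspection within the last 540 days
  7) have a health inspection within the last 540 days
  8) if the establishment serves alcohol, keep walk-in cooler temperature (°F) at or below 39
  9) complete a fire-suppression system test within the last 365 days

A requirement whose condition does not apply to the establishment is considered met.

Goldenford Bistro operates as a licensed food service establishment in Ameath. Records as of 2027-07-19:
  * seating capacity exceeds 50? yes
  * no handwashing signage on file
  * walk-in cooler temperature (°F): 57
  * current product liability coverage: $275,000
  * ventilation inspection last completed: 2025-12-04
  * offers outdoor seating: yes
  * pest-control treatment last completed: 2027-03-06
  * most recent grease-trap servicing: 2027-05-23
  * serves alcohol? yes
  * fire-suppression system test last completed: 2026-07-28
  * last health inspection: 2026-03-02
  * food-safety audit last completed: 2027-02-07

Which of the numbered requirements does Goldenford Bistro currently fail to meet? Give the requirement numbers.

1. handwashing signage absent → not met
2. food-safety audit 162 days ago vs limit 180 → met
3. grease-trap servicing 57 days ago vs limit 60 → met
4. condition 'offers outdoor seating' holds; pest-control treatment 135 days ago vs limit 120 → not met
5. condition 'seating capacity exceeds 50' holds; product liability coverage $275,000 < $550,000 → not met
6. ventilation inspection 592 days ago vs limit 540 → not met
7. health inspection 504 days ago vs limit 540 → met
8. condition 'serves alcohol' holds; walk-in cooler temperature (°F) 57 > 39 → not met
9. fire-suppression system test 356 days ago vs limit 365 → met
Not met: 1, 4, 5, 6, 8

1, 4, 5, 6, 8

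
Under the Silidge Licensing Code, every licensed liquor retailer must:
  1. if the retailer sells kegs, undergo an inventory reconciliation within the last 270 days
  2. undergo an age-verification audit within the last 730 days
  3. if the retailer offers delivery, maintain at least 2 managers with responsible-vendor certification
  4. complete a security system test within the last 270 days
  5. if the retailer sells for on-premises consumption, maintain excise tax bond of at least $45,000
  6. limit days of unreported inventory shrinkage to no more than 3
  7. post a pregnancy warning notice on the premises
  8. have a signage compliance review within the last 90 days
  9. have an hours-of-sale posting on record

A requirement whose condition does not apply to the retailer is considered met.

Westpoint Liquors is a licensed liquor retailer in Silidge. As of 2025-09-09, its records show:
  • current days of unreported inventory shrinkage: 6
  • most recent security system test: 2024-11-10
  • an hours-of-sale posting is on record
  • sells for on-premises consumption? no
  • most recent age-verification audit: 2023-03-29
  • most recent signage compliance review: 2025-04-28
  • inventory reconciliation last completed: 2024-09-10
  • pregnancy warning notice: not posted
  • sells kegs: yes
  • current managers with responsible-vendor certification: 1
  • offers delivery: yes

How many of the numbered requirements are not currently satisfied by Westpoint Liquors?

7

1. condition 'sells kegs' holds; inventory reconciliation 364 days ago vs limit 270 → not met
2. age-verification audit 895 days ago vs limit 730 → not met
3. condition 'offers delivery' holds; managers with responsible-vendor certification 1 < 2 → not met
4. security system test 303 days ago vs limit 270 → not met
5. condition 'sells for on-premises consumption' does not hold → requirement n/a → met
6. days of unreported inventory shrinkage 6 > 3 → not met
7. pregnancy warning notice absent → not met
8. signage compliance review 134 days ago vs limit 90 → not met
9. hours-of-sale posting present → met
Not met: 7 of 9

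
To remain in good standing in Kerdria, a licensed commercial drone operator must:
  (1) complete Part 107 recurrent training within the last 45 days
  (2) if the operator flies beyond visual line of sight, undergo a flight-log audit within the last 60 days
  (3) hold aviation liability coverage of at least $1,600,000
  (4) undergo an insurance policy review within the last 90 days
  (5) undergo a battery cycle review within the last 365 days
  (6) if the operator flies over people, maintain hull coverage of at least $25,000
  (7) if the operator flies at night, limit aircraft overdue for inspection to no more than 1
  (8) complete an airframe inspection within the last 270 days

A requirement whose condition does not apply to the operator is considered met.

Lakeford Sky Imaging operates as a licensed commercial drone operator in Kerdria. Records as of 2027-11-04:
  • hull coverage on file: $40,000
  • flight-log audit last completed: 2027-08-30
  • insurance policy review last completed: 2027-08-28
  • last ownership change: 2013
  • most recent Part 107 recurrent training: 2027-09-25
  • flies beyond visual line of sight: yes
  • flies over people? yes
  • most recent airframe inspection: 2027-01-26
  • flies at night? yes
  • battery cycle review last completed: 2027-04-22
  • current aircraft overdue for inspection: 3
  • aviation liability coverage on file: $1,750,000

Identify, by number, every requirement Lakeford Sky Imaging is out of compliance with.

2, 7, 8

1. Part 107 recurrent training 40 days ago vs limit 45 → met
2. condition 'flies beyond visual line of sight' holds; flight-log audit 66 days ago vs limit 60 → not met
3. aviation liability coverage $1,750,000 ≥ $1,600,000 → met
4. insurance policy review 68 days ago vs limit 90 → met
5. battery cycle review 196 days ago vs limit 365 → met
6. condition 'flies over people' holds; hull coverage $40,000 ≥ $25,000 → met
7. condition 'flies at night' holds; aircraft overdue for inspection 3 > 1 → not met
8. airframe inspection 282 days ago vs limit 270 → not met
Not met: 2, 7, 8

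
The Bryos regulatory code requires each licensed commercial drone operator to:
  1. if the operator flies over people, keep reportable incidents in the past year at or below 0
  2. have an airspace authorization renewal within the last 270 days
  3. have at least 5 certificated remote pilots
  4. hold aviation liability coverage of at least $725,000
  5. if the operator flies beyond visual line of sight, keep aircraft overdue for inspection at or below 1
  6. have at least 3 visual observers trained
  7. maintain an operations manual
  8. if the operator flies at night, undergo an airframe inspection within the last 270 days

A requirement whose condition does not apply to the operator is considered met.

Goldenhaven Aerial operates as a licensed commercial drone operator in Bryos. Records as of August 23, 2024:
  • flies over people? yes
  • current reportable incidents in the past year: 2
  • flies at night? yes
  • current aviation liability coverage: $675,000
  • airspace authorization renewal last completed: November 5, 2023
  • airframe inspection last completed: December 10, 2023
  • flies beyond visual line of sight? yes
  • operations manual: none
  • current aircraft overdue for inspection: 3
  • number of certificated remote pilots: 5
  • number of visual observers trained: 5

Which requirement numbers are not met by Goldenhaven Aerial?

1, 2, 4, 5, 7

1. condition 'flies over people' holds; reportable incidents in the past year 2 > 0 → not met
2. airspace authorization renewal 292 days ago vs limit 270 → not met
3. certificated remote pilots 5 ≥ 5 → met
4. aviation liability coverage $675,000 < $725,000 → not met
5. condition 'flies beyond visual line of sight' holds; aircraft overdue for inspection 3 > 1 → not met
6. visual observers trained 5 ≥ 3 → met
7. operations manual absent → not met
8. condition 'flies at night' holds; airframe inspection 257 days ago vs limit 270 → met
Not met: 1, 2, 4, 5, 7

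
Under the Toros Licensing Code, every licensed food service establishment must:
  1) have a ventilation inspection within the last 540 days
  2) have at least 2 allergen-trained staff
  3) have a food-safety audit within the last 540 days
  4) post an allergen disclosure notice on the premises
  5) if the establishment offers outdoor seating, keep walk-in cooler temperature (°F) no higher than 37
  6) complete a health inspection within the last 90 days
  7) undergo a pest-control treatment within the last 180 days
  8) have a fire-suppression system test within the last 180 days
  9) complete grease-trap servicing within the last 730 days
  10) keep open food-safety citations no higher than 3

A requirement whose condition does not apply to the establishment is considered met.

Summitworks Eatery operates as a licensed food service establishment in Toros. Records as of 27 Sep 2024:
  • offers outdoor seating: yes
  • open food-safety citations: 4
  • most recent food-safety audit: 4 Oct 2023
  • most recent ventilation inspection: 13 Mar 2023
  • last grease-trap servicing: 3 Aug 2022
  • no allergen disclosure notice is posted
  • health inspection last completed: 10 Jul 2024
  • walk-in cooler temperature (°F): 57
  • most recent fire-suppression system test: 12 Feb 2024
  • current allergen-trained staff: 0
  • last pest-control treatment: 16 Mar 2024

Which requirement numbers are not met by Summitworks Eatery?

1, 2, 4, 5, 7, 8, 9, 10

1. ventilation inspection 564 days ago vs limit 540 → not met
2. allergen-trained staff 0 < 2 → not met
3. food-safety audit 359 days ago vs limit 540 → met
4. allergen disclosure notice absent → not met
5. condition 'offers outdoor seating' holds; walk-in cooler temperature (°F) 57 > 37 → not met
6. health inspection 79 days ago vs limit 90 → met
7. pest-control treatment 195 days ago vs limit 180 → not met
8. fire-suppression system test 228 days ago vs limit 180 → not met
9. grease-trap servicing 786 days ago vs limit 730 → not met
10. open food-safety citations 4 > 3 → not met
Not met: 1, 2, 4, 5, 7, 8, 9, 10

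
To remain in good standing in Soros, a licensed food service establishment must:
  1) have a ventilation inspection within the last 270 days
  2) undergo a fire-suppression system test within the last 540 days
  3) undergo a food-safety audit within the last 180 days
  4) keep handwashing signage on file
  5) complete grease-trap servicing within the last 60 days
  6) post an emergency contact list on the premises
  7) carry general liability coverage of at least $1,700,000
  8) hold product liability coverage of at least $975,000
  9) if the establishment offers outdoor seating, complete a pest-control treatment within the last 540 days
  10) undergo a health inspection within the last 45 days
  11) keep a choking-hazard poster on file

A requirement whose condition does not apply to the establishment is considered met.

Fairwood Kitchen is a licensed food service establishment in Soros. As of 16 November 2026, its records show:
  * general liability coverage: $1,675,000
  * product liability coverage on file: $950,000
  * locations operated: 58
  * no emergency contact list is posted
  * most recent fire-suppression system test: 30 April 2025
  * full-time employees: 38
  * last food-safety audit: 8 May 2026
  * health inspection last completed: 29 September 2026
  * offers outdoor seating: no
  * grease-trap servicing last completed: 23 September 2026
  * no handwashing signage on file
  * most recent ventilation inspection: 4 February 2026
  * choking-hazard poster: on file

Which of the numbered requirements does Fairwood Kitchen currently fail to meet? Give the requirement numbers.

1, 2, 3, 4, 6, 7, 8, 10

1. ventilation inspection 285 days ago vs limit 270 → not met
2. fire-suppression system test 565 days ago vs limit 540 → not met
3. food-safety audit 192 days ago vs limit 180 → not met
4. handwashing signage absent → not met
5. grease-trap servicing 54 days ago vs limit 60 → met
6. emergency contact list absent → not met
7. general liability coverage $1,675,000 < $1,700,000 → not met
8. product liability coverage $950,000 < $975,000 → not met
9. condition 'offers outdoor seating' does not hold → requirement n/a → met
10. health inspection 48 days ago vs limit 45 → not met
11. choking-hazard poster present → met
Not met: 1, 2, 3, 4, 6, 7, 8, 10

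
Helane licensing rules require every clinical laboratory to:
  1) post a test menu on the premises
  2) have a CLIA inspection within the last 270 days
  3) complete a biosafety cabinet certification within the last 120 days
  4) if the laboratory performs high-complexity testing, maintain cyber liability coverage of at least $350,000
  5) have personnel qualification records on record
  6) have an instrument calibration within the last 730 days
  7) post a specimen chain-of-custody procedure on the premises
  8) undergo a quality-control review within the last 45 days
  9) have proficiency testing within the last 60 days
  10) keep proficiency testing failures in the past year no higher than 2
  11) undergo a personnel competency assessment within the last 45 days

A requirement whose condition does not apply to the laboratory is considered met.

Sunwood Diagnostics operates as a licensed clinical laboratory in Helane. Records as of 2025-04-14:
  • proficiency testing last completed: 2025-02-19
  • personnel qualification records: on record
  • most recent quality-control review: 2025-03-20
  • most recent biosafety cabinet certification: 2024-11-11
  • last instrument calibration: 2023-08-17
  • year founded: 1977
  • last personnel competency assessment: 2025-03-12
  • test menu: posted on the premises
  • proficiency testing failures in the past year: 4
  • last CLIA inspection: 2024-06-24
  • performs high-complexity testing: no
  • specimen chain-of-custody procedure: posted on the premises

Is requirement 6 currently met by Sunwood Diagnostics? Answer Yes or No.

Yes

6. instrument calibration 606 days ago vs limit 730 → met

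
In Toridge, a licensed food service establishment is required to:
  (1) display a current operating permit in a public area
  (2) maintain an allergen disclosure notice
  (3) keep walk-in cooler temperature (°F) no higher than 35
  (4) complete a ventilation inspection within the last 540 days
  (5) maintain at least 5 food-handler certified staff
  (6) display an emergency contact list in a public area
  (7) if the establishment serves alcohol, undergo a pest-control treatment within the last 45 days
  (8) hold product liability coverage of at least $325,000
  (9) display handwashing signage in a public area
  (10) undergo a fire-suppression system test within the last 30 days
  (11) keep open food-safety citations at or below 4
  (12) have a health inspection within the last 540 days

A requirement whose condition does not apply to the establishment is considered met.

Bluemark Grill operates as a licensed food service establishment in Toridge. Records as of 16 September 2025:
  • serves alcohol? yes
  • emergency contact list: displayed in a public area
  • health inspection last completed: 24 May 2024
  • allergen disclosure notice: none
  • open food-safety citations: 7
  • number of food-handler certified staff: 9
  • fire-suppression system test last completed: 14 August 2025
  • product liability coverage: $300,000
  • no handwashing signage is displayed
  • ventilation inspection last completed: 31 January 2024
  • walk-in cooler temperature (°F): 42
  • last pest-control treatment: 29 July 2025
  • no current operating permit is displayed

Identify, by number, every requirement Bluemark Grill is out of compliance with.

1. current operating permit absent → not met
2. allergen disclosure notice absent → not met
3. walk-in cooler temperature (°F) 42 > 35 → not met
4. ventilation inspection 594 days ago vs limit 540 → not met
5. food-handler certified staff 9 ≥ 5 → met
6. emergency contact list present → met
7. condition 'serves alcohol' holds; pest-control treatment 49 days ago vs limit 45 → not met
8. product liability coverage $300,000 < $325,000 → not met
9. handwashing signage absent → not met
10. fire-suppression system test 33 days ago vs limit 30 → not met
11. open food-safety citations 7 > 4 → not met
12. health inspection 480 days ago vs limit 540 → met
Not met: 1, 2, 3, 4, 7, 8, 9, 10, 11

1, 2, 3, 4, 7, 8, 9, 10, 11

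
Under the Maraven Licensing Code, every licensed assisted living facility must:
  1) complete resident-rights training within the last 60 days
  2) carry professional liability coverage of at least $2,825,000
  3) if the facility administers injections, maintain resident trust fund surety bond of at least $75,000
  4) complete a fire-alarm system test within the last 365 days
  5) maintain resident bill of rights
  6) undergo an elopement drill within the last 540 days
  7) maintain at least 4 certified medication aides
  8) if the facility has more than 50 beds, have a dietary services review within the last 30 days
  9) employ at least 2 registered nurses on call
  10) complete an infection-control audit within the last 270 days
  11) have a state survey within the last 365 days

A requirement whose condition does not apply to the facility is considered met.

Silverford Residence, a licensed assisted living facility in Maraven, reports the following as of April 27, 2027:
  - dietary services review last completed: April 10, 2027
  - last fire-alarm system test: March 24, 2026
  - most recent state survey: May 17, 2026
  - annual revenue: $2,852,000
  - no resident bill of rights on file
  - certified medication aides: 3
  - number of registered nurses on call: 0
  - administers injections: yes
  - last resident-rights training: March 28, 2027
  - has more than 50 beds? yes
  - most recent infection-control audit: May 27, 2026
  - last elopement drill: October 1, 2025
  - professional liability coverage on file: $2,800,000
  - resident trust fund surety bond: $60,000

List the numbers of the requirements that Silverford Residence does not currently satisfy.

1. resident-rights training 30 days ago vs limit 60 → met
2. professional liability coverage $2,800,000 < $2,825,000 → not met
3. condition 'administers injections' holds; resident trust fund surety bond $60,000 < $75,000 → not met
4. fire-alarm system test 399 days ago vs limit 365 → not met
5. resident bill of rights absent → not met
6. elopement drill 573 days ago vs limit 540 → not met
7. certified medication aides 3 < 4 → not met
8. condition 'has more than 50 beds' holds; dietary services review 17 days ago vs limit 30 → met
9. registered nurses on call 0 < 2 → not met
10. infection-control audit 335 days ago vs limit 270 → not met
11. state survey 345 days ago vs limit 365 → met
Not met: 2, 3, 4, 5, 6, 7, 9, 10

2, 3, 4, 5, 6, 7, 9, 10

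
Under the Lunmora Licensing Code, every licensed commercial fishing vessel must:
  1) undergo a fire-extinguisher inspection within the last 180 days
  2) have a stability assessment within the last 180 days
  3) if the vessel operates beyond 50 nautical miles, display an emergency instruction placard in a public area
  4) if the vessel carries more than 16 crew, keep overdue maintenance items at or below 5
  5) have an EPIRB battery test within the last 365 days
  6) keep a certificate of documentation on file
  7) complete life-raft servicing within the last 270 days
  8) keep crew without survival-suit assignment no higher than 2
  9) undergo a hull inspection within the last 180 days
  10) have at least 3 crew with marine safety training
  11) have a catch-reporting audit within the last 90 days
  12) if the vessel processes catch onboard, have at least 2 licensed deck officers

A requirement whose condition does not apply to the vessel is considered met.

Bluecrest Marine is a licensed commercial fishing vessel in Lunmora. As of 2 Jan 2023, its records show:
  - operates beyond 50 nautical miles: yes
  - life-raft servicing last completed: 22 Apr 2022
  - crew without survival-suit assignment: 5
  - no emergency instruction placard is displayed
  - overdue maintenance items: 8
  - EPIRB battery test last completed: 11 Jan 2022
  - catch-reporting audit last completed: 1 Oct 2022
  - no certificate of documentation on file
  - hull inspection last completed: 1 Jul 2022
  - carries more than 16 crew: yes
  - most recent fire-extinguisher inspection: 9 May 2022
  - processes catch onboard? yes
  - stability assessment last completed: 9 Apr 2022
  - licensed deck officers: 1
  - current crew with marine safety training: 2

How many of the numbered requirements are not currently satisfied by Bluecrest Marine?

10

1. fire-extinguisher inspection 238 days ago vs limit 180 → not met
2. stability assessment 268 days ago vs limit 180 → not met
3. condition 'operates beyond 50 nautical miles' holds; emergency instruction placard absent → not met
4. condition 'carries more than 16 crew' holds; overdue maintenance items 8 > 5 → not met
5. EPIRB battery test 356 days ago vs limit 365 → met
6. certificate of documentation absent → not met
7. life-raft servicing 255 days ago vs limit 270 → met
8. crew without survival-suit assignment 5 > 2 → not met
9. hull inspection 185 days ago vs limit 180 → not met
10. crew with marine safety training 2 < 3 → not met
11. catch-reporting audit 93 days ago vs limit 90 → not met
12. condition 'processes catch onboard' holds; licensed deck officers 1 < 2 → not met
Not met: 10 of 12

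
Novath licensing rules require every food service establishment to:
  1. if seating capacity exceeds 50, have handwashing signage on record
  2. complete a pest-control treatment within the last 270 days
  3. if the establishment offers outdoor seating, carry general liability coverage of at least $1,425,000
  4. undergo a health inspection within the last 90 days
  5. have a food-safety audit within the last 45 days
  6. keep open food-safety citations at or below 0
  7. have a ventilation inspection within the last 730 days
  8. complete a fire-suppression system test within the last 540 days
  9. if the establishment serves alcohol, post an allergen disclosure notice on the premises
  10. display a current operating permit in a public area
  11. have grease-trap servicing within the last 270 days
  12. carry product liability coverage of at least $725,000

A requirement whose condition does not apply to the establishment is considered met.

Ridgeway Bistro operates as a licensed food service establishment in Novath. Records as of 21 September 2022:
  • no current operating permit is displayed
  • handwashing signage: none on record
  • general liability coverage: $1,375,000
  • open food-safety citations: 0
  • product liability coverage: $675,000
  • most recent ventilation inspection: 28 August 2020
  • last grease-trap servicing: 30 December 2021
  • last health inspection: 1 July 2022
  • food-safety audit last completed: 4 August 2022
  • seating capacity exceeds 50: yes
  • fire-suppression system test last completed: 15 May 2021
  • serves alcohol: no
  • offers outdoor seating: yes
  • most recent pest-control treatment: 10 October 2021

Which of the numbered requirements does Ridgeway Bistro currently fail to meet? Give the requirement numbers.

1, 2, 3, 5, 7, 10, 12

1. condition 'seating capacity exceeds 50' holds; handwashing signage absent → not met
2. pest-control treatment 346 days ago vs limit 270 → not met
3. condition 'offers outdoor seating' holds; general liability coverage $1,375,000 < $1,425,000 → not met
4. health inspection 82 days ago vs limit 90 → met
5. food-safety audit 48 days ago vs limit 45 → not met
6. open food-safety citations 0 ≤ 0 → met
7. ventilation inspection 754 days ago vs limit 730 → not met
8. fire-suppression system test 494 days ago vs limit 540 → met
9. condition 'serves alcohol' does not hold → requirement n/a → met
10. current operating permit absent → not met
11. grease-trap servicing 265 days ago vs limit 270 → met
12. product liability coverage $675,000 < $725,000 → not met
Not met: 1, 2, 3, 5, 7, 10, 12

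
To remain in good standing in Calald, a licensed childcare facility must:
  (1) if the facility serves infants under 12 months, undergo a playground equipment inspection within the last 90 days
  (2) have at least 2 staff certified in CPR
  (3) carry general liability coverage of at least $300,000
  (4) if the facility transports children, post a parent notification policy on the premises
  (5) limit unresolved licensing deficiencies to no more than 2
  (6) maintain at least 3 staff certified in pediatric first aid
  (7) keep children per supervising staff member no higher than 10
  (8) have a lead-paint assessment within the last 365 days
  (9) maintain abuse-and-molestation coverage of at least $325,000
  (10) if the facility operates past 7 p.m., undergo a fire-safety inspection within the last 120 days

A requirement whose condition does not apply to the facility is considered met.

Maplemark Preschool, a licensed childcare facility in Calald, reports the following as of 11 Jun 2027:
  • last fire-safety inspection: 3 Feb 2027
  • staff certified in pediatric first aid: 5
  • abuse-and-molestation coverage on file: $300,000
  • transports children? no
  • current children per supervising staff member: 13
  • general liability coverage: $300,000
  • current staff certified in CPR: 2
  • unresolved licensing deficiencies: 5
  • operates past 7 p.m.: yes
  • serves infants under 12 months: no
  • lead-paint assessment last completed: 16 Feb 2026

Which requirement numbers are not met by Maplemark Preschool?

5, 7, 8, 9, 10

1. condition 'serves infants under 12 months' does not hold → requirement n/a → met
2. staff certified in CPR 2 ≥ 2 → met
3. general liability coverage $300,000 ≥ $300,000 → met
4. condition 'transports children' does not hold → requirement n/a → met
5. unresolved licensing deficiencies 5 > 2 → not met
6. staff certified in pediatric first aid 5 ≥ 3 → met
7. children per supervising staff member 13 > 10 → not met
8. lead-paint assessment 480 days ago vs limit 365 → not met
9. abuse-and-molestation coverage $300,000 < $325,000 → not met
10. condition 'operates past 7 p.m.' holds; fire-safety inspection 128 days ago vs limit 120 → not met
Not met: 5, 7, 8, 9, 10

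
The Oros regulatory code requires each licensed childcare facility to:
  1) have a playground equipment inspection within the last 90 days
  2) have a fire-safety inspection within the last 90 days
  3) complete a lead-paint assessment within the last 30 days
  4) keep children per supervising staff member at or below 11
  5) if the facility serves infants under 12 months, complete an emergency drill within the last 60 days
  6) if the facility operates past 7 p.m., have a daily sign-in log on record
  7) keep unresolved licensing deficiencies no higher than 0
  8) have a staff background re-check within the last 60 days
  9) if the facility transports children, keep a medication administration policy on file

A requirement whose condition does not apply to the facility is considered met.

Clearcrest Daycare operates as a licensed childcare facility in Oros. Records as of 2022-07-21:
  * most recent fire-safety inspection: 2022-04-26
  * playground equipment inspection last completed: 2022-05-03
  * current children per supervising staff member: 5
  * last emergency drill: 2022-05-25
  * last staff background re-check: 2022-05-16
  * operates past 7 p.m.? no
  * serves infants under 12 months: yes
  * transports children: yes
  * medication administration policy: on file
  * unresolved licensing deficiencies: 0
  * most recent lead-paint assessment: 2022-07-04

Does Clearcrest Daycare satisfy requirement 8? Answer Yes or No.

No

8. staff background re-check 66 days ago vs limit 60 → not met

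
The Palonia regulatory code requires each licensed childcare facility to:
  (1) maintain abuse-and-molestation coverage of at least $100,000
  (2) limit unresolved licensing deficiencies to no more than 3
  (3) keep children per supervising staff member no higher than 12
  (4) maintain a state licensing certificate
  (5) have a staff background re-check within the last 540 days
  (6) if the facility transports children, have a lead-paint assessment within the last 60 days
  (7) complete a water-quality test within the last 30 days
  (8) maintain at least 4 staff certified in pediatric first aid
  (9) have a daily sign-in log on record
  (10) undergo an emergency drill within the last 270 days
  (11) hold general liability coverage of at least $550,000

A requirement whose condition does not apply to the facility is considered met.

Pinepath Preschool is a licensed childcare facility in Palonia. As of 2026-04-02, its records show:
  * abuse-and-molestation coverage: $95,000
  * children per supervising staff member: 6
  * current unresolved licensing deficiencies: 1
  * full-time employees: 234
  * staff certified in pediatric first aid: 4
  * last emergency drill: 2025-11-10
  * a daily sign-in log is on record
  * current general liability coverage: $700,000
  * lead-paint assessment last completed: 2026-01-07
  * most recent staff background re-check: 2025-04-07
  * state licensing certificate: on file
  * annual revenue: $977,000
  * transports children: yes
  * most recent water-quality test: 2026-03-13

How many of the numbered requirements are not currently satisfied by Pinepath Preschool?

2

1. abuse-and-molestation coverage $95,000 < $100,000 → not met
2. unresolved licensing deficiencies 1 ≤ 3 → met
3. children per supervising staff member 6 ≤ 12 → met
4. state licensing certificate present → met
5. staff background re-check 360 days ago vs limit 540 → met
6. condition 'transports children' holds; lead-paint assessment 85 days ago vs limit 60 → not met
7. water-quality test 20 days ago vs limit 30 → met
8. staff certified in pediatric first aid 4 ≥ 4 → met
9. daily sign-in log present → met
10. emergency drill 143 days ago vs limit 270 → met
11. general liability coverage $700,000 ≥ $550,000 → met
Not met: 2 of 11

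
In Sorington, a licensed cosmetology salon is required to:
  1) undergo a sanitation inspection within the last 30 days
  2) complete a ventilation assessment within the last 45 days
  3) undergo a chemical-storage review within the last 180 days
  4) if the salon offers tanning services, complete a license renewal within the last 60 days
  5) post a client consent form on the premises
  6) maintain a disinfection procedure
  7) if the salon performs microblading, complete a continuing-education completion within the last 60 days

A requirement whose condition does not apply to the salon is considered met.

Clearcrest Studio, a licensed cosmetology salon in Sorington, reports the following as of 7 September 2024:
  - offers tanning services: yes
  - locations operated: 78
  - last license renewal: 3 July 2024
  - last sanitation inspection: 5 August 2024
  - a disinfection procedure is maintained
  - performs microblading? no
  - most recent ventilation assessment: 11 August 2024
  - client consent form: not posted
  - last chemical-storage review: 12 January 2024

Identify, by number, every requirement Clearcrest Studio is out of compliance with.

1, 3, 4, 5

1. sanitation inspection 33 days ago vs limit 30 → not met
2. ventilation assessment 27 days ago vs limit 45 → met
3. chemical-storage review 239 days ago vs limit 180 → not met
4. condition 'offers tanning services' holds; license renewal 66 days ago vs limit 60 → not met
5. client consent form absent → not met
6. disinfection procedure present → met
7. condition 'performs microblading' does not hold → requirement n/a → met
Not met: 1, 3, 4, 5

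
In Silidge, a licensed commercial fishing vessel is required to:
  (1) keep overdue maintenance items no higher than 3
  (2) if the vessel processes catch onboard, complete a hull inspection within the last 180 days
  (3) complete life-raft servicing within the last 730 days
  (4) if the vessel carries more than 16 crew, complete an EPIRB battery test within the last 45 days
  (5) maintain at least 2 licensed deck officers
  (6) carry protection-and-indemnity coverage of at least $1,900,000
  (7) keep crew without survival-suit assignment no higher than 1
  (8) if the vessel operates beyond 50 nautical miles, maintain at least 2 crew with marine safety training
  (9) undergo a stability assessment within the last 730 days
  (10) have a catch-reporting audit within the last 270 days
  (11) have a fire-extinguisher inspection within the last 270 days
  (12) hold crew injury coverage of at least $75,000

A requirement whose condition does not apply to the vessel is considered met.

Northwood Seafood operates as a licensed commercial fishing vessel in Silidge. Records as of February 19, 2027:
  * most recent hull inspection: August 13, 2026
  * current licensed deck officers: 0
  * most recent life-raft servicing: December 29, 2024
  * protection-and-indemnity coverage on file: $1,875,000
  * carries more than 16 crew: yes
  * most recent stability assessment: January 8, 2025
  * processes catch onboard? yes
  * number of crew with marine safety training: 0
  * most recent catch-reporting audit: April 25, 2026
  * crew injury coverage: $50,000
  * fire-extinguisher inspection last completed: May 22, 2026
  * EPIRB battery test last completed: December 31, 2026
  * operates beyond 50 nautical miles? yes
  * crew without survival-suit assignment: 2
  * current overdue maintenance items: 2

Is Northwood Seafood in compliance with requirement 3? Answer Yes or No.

3. life-raft servicing 782 days ago vs limit 730 → not met

No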